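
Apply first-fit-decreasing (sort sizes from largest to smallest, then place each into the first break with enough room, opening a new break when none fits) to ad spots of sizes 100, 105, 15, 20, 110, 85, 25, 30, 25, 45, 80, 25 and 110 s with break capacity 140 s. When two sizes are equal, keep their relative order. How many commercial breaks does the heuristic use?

Sorted descending: 110, 110, 105, 100, 85, 80, 45, 30, 25, 25, 25, 20, 15.
  110 → break 1 (new)  [load 110/140]
  110 → break 2 (new)  [load 110/140]
  105 → break 3 (new)  [load 105/140]
  100 → break 4 (new)  [load 100/140]
  85 → break 5 (new)  [load 85/140]
  80 → break 6 (new)  [load 80/140]
  45 → break 5  [load 130/140]
  30 → break 1  [load 140/140]
  25 → break 2  [load 135/140]
  25 → break 3  [load 130/140]
  25 → break 4  [load 125/140]
  20 → break 6  [load 100/140]
  15 → break 4  [load 140/140]
6 commercial breaks opened.

6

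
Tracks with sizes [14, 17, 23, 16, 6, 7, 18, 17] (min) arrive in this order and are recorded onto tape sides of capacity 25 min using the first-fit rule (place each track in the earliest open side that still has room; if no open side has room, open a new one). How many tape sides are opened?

6

  14 → side 1 (new)  [load 14/25]
  17 → side 2 (new)  [load 17/25]
  23 → side 3 (new)  [load 23/25]
  16 → side 4 (new)  [load 16/25]
  6 → side 1  [load 20/25]
  7 → side 2  [load 24/25]
  18 → side 5 (new)  [load 18/25]
  17 → side 6 (new)  [load 17/25]
6 tape sides opened.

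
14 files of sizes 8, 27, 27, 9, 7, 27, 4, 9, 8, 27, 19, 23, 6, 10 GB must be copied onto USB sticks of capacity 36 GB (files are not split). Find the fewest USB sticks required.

Total = 27 + 27 + 27 + 27 + 23 + 19 + 10 + 9 + 9 + 8 + 8 + 7 + 6 + 4 = 211 GB.
Lower bound: ⌈211/36⌉ = 6 USB sticks.
A packing using 6 USB sticks:
  USB stick 1: 27 + 9 = 36
  USB stick 2: 27 + 9 = 36
  USB stick 3: 27 + 8 = 35
  USB stick 4: 27 + 8 = 35
  USB stick 5: 23 + 10 = 33
  USB stick 6: 19 + 7 + 6 + 4 = 36
This matches the lower bound, so 6 is optimal.

6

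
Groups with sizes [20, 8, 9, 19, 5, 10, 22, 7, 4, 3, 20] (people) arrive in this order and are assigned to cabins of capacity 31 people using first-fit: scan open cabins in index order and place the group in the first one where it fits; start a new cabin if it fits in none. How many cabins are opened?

  20 → cabin 1 (new)  [load 20/31]
  8 → cabin 1  [load 28/31]
  9 → cabin 2 (new)  [load 9/31]
  19 → cabin 2  [load 28/31]
  5 → cabin 3 (new)  [load 5/31]
  10 → cabin 3  [load 15/31]
  22 → cabin 4 (new)  [load 22/31]
  7 → cabin 3  [load 22/31]
  4 → cabin 3  [load 26/31]
  3 → cabin 1  [load 31/31]
  20 → cabin 5 (new)  [load 20/31]
5 cabins opened.

5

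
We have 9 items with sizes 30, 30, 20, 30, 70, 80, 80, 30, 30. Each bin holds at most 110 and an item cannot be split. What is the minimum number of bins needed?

4

Total = 80 + 80 + 70 + 30 + 30 + 30 + 30 + 30 + 20 = 400.
Lower bound: ⌈400/110⌉ = 4 bins.
A packing using 4 bins:
  bin 1: 80 + 30 = 110
  bin 2: 80 + 30 = 110
  bin 3: 70 + 30 = 100
  bin 4: 30 + 30 + 20 = 80
This matches the lower bound, so 4 is optimal.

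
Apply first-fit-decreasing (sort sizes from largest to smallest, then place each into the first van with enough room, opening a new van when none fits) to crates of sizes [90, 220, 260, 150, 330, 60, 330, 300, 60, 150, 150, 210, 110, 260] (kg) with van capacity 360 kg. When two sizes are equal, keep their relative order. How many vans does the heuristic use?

Sorted descending: 330, 330, 300, 260, 260, 220, 210, 150, 150, 150, 110, 90, 60, 60.
  330 → van 1 (new)  [load 330/360]
  330 → van 2 (new)  [load 330/360]
  300 → van 3 (new)  [load 300/360]
  260 → van 4 (new)  [load 260/360]
  260 → van 5 (new)  [load 260/360]
  220 → van 6 (new)  [load 220/360]
  210 → van 7 (new)  [load 210/360]
  150 → van 7  [load 360/360]
  150 → van 8 (new)  [load 150/360]
  150 → van 8  [load 300/360]
  110 → van 6  [load 330/360]
  90 → van 4  [load 350/360]
  60 → van 3  [load 360/360]
  60 → van 5  [load 320/360]
8 vans opened.

8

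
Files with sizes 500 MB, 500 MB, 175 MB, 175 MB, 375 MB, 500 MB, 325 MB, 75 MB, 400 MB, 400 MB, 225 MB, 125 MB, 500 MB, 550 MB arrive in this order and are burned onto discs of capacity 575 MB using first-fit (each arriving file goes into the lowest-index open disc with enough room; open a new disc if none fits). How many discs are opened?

  500 → disc 1 (new)  [load 500/575]
  500 → disc 2 (new)  [load 500/575]
  175 → disc 3 (new)  [load 175/575]
  175 → disc 3  [load 350/575]
  375 → disc 4 (new)  [load 375/575]
  500 → disc 5 (new)  [load 500/575]
  325 → disc 6 (new)  [load 325/575]
  75 → disc 1  [load 575/575]
  400 → disc 7 (new)  [load 400/575]
  400 → disc 8 (new)  [load 400/575]
  225 → disc 3  [load 575/575]
  125 → disc 4  [load 500/575]
  500 → disc 9 (new)  [load 500/575]
  550 → disc 10 (new)  [load 550/575]
10 discs opened.

10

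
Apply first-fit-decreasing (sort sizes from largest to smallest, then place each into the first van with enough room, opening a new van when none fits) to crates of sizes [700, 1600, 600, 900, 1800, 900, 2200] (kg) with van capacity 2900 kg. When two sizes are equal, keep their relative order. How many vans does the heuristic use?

Sorted descending: 2200, 1800, 1600, 900, 900, 700, 600.
  2200 → van 1 (new)  [load 2200/2900]
  1800 → van 2 (new)  [load 1800/2900]
  1600 → van 3 (new)  [load 1600/2900]
  900 → van 2  [load 2700/2900]
  900 → van 3  [load 2500/2900]
  700 → van 1  [load 2900/2900]
  600 → van 4 (new)  [load 600/2900]
4 vans opened.

4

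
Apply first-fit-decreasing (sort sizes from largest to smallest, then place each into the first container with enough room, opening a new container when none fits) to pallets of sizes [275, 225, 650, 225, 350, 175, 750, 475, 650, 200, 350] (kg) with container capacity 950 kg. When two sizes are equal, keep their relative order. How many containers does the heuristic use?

Sorted descending: 750, 650, 650, 475, 350, 350, 275, 225, 225, 200, 175.
  750 → container 1 (new)  [load 750/950]
  650 → container 2 (new)  [load 650/950]
  650 → container 3 (new)  [load 650/950]
  475 → container 4 (new)  [load 475/950]
  350 → container 4  [load 825/950]
  350 → container 5 (new)  [load 350/950]
  275 → container 2  [load 925/950]
  225 → container 3  [load 875/950]
  225 → container 5  [load 575/950]
  200 → container 1  [load 950/950]
  175 → container 5  [load 750/950]
5 containers opened.

5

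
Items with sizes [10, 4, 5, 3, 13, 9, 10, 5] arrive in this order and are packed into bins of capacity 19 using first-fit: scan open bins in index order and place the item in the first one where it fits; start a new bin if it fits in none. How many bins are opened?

4

  10 → bin 1 (new)  [load 10/19]
  4 → bin 1  [load 14/19]
  5 → bin 1  [load 19/19]
  3 → bin 2 (new)  [load 3/19]
  13 → bin 2  [load 16/19]
  9 → bin 3 (new)  [load 9/19]
  10 → bin 3  [load 19/19]
  5 → bin 4 (new)  [load 5/19]
4 bins opened.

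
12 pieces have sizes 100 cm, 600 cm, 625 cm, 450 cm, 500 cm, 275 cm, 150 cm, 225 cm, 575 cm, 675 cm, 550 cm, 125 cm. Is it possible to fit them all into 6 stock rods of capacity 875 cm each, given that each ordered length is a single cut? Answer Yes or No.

Total = 4850 cm; ⌈4850/875⌉ = 6.
7 pieces each exceed half the capacity and cannot share a stock rod, forcing at least 7 stock rods.
At least 7 stock rods are required, but only 6 are allowed.

No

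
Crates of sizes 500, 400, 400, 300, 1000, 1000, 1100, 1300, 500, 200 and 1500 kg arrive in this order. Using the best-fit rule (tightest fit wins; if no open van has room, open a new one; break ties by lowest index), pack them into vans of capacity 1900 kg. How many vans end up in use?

6

  500 → van 1 (new)  [load 500/1900]
  400 → van 1  [load 900/1900]
  400 → van 1  [load 1300/1900]
  300 → van 1  [load 1600/1900]
  1000 → van 2 (new)  [load 1000/1900]
  1000 → van 3 (new)  [load 1000/1900]
  1100 → van 4 (new)  [load 1100/1900]
  1300 → van 5 (new)  [load 1300/1900]
  500 → van 5  [load 1800/1900]
  200 → van 1  [load 1800/1900]
  1500 → van 6 (new)  [load 1500/1900]
6 vans opened.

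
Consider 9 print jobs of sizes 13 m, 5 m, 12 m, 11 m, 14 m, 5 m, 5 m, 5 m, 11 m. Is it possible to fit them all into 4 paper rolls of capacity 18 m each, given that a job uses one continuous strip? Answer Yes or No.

Total = 81 m; ⌈81/18⌉ = 5.
At least 5 paper rolls are required, but only 4 are allowed.

No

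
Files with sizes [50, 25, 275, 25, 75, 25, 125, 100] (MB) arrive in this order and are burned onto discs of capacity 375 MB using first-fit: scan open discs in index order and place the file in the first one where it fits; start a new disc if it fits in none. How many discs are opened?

  50 → disc 1 (new)  [load 50/375]
  25 → disc 1  [load 75/375]
  275 → disc 1  [load 350/375]
  25 → disc 1  [load 375/375]
  75 → disc 2 (new)  [load 75/375]
  25 → disc 2  [load 100/375]
  125 → disc 2  [load 225/375]
  100 → disc 2  [load 325/375]
2 discs opened.

2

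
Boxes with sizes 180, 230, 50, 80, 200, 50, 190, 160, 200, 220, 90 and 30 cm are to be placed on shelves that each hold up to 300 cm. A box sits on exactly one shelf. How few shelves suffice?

7

Total = 230 + 220 + 200 + 200 + 190 + 180 + 160 + 90 + 80 + 50 + 50 + 30 = 1680 cm.
Lower bound: ⌈1680/300⌉ = 6 shelves.
Also, 7 boxes each exceed 150 cm, and no two of those can share a shelf, so at least 7 shelves are needed.
A packing using 7 shelves:
  shelf 1: 230 + 50 = 280
  shelf 2: 220 + 80 = 300
  shelf 3: 200 + 90 = 290
  shelf 4: 200 + 50 + 30 = 280
  shelf 5: 190 = 190
  shelf 6: 180 = 180
  shelf 7: 160 = 160
This matches the lower bound, so 7 is optimal.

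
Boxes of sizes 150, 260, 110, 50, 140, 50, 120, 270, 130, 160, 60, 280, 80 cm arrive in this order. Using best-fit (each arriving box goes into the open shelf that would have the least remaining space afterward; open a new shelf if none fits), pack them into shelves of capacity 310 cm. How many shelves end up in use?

  150 → shelf 1 (new)  [load 150/310]
  260 → shelf 2 (new)  [load 260/310]
  110 → shelf 1  [load 260/310]
  50 → shelf 1  [load 310/310]
  140 → shelf 3 (new)  [load 140/310]
  50 → shelf 2  [load 310/310]
  120 → shelf 3  [load 260/310]
  270 → shelf 4 (new)  [load 270/310]
  130 → shelf 5 (new)  [load 130/310]
  160 → shelf 5  [load 290/310]
  60 → shelf 6 (new)  [load 60/310]
  280 → shelf 7 (new)  [load 280/310]
  80 → shelf 6  [load 140/310]
7 shelves opened.

7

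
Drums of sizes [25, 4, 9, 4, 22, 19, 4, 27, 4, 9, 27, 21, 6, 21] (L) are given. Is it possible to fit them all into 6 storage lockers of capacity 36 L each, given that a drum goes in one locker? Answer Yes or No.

Total = 202 L; ⌈202/36⌉ = 6.
7 drums each exceed half the capacity and cannot share a locker, forcing at least 7 storage lockers.
At least 7 storage lockers are required, but only 6 are allowed.

No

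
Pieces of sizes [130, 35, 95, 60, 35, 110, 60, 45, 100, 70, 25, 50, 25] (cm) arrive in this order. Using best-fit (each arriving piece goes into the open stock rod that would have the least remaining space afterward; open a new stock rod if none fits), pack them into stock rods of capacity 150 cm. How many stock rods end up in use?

7

  130 → stock rod 1 (new)  [load 130/150]
  35 → stock rod 2 (new)  [load 35/150]
  95 → stock rod 2  [load 130/150]
  60 → stock rod 3 (new)  [load 60/150]
  35 → stock rod 3  [load 95/150]
  110 → stock rod 4 (new)  [load 110/150]
  60 → stock rod 5 (new)  [load 60/150]
  45 → stock rod 3  [load 140/150]
  100 → stock rod 6 (new)  [load 100/150]
  70 → stock rod 5  [load 130/150]
  25 → stock rod 4  [load 135/150]
  50 → stock rod 6  [load 150/150]
  25 → stock rod 7 (new)  [load 25/150]
7 stock rods opened.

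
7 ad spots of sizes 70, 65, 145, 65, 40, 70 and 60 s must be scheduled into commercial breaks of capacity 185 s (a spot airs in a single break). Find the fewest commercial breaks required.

4

Total = 145 + 70 + 70 + 65 + 65 + 60 + 40 = 515 s.
Lower bound: ⌈515/185⌉ = 3 commercial breaks.
A packing using 4 commercial breaks:
  break 1: 145 + 40 = 185
  break 2: 70 + 70 = 140
  break 3: 65 + 65 = 130
  break 4: 60 = 60
No arrangement into 3 commercial breaks stays within capacity, so 4 is optimal.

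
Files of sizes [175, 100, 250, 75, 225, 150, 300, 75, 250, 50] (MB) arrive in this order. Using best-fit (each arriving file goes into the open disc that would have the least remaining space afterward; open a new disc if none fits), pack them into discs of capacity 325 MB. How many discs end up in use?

6

  175 → disc 1 (new)  [load 175/325]
  100 → disc 1  [load 275/325]
  250 → disc 2 (new)  [load 250/325]
  75 → disc 2  [load 325/325]
  225 → disc 3 (new)  [load 225/325]
  150 → disc 4 (new)  [load 150/325]
  300 → disc 5 (new)  [load 300/325]
  75 → disc 3  [load 300/325]
  250 → disc 6 (new)  [load 250/325]
  50 → disc 1  [load 325/325]
6 discs opened.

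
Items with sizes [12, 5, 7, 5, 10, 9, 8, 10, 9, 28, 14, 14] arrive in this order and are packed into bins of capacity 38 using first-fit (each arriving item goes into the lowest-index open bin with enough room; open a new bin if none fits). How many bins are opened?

4

  12 → bin 1 (new)  [load 12/38]
  5 → bin 1  [load 17/38]
  7 → bin 1  [load 24/38]
  5 → bin 1  [load 29/38]
  10 → bin 2 (new)  [load 10/38]
  9 → bin 1  [load 38/38]
  8 → bin 2  [load 18/38]
  10 → bin 2  [load 28/38]
  9 → bin 2  [load 37/38]
  28 → bin 3 (new)  [load 28/38]
  14 → bin 4 (new)  [load 14/38]
  14 → bin 4  [load 28/38]
4 bins opened.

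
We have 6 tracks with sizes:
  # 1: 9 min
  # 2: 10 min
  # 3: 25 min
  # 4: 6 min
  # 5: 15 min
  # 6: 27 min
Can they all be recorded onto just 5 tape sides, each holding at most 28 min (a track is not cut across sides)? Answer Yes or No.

A valid assignment using 4 tape sides:
  side 1: 27 = 27
  side 2: 25 = 25
  side 3: 15 + 10 = 25
  side 4: 9 + 6 = 15
That uses only 4 ≤ 5, so 5 tape sides are enough.

Yes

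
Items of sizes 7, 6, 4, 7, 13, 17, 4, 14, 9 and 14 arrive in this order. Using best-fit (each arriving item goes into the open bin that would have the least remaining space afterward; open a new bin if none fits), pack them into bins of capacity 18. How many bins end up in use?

6

  7 → bin 1 (new)  [load 7/18]
  6 → bin 1  [load 13/18]
  4 → bin 1  [load 17/18]
  7 → bin 2 (new)  [load 7/18]
  13 → bin 3 (new)  [load 13/18]
  17 → bin 4 (new)  [load 17/18]
  4 → bin 3  [load 17/18]
  14 → bin 5 (new)  [load 14/18]
  9 → bin 2  [load 16/18]
  14 → bin 6 (new)  [load 14/18]
6 bins opened.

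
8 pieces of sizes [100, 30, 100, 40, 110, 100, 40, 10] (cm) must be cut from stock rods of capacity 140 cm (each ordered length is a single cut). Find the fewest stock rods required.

Total = 110 + 100 + 100 + 100 + 40 + 40 + 30 + 10 = 530 cm.
Lower bound: ⌈530/140⌉ = 4 stock rods.
A packing using 4 stock rods:
  stock rod 1: 110 + 30 = 140
  stock rod 2: 100 + 40 = 140
  stock rod 3: 100 + 40 = 140
  stock rod 4: 100 + 10 = 110
This matches the lower bound, so 4 is optimal.

4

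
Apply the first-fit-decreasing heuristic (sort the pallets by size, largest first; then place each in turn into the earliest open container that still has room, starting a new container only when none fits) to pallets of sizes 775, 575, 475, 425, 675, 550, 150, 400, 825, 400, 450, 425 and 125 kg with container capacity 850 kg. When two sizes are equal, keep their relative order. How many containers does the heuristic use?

9

Sorted descending: 825, 775, 675, 575, 550, 475, 450, 425, 425, 400, 400, 150, 125.
  825 → container 1 (new)  [load 825/850]
  775 → container 2 (new)  [load 775/850]
  675 → container 3 (new)  [load 675/850]
  575 → container 4 (new)  [load 575/850]
  550 → container 5 (new)  [load 550/850]
  475 → container 6 (new)  [load 475/850]
  450 → container 7 (new)  [load 450/850]
  425 → container 8 (new)  [load 425/850]
  425 → container 8  [load 850/850]
  400 → container 7  [load 850/850]
  400 → container 9 (new)  [load 400/850]
  150 → container 3  [load 825/850]
  125 → container 4  [load 700/850]
9 containers opened.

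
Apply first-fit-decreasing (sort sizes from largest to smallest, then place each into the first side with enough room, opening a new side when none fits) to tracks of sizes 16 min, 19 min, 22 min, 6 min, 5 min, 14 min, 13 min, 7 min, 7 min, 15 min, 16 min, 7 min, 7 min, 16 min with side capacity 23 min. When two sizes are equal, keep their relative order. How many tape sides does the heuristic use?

Sorted descending: 22, 19, 16, 16, 16, 15, 14, 13, 7, 7, 7, 7, 6, 5.
  22 → side 1 (new)  [load 22/23]
  19 → side 2 (new)  [load 19/23]
  16 → side 3 (new)  [load 16/23]
  16 → side 4 (new)  [load 16/23]
  16 → side 5 (new)  [load 16/23]
  15 → side 6 (new)  [load 15/23]
  14 → side 7 (new)  [load 14/23]
  13 → side 8 (new)  [load 13/23]
  7 → side 3  [load 23/23]
  7 → side 4  [load 23/23]
  7 → side 5  [load 23/23]
  7 → side 6  [load 22/23]
  6 → side 7  [load 20/23]
  5 → side 8  [load 18/23]
8 tape sides opened.

8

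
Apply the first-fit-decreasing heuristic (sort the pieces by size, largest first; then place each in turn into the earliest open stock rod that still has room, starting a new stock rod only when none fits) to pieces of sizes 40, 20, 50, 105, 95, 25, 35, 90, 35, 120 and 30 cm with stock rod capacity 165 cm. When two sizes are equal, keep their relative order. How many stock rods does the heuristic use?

4

Sorted descending: 120, 105, 95, 90, 50, 40, 35, 35, 30, 25, 20.
  120 → stock rod 1 (new)  [load 120/165]
  105 → stock rod 2 (new)  [load 105/165]
  95 → stock rod 3 (new)  [load 95/165]
  90 → stock rod 4 (new)  [load 90/165]
  50 → stock rod 2  [load 155/165]
  40 → stock rod 1  [load 160/165]
  35 → stock rod 3  [load 130/165]
  35 → stock rod 3  [load 165/165]
  30 → stock rod 4  [load 120/165]
  25 → stock rod 4  [load 145/165]
  20 → stock rod 4  [load 165/165]
4 stock rods opened.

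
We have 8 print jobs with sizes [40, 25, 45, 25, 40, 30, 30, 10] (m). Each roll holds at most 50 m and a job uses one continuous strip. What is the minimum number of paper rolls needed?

Total = 45 + 40 + 40 + 30 + 30 + 25 + 25 + 10 = 245 m.
Lower bound: ⌈245/50⌉ = 5 paper rolls.
A packing using 6 paper rolls:
  roll 1: 45 = 45
  roll 2: 40 + 10 = 50
  roll 3: 40 = 40
  roll 4: 30 = 30
  roll 5: 30 = 30
  roll 6: 25 + 25 = 50
No arrangement into 5 paper rolls stays within capacity, so 6 is optimal.

6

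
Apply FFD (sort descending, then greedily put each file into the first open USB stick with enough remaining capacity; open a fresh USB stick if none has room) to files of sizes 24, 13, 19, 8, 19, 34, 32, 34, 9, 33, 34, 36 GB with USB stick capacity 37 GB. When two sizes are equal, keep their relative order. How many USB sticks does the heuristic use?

9

Sorted descending: 36, 34, 34, 34, 33, 32, 24, 19, 19, 13, 9, 8.
  36 → USB stick 1 (new)  [load 36/37]
  34 → USB stick 2 (new)  [load 34/37]
  34 → USB stick 3 (new)  [load 34/37]
  34 → USB stick 4 (new)  [load 34/37]
  33 → USB stick 5 (new)  [load 33/37]
  32 → USB stick 6 (new)  [load 32/37]
  24 → USB stick 7 (new)  [load 24/37]
  19 → USB stick 8 (new)  [load 19/37]
  19 → USB stick 9 (new)  [load 19/37]
  13 → USB stick 7  [load 37/37]
  9 → USB stick 8  [load 28/37]
  8 → USB stick 8  [load 36/37]
9 USB sticks opened.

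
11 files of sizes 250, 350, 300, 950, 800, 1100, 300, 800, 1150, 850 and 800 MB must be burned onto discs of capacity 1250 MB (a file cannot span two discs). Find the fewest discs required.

7

Total = 1150 + 1100 + 950 + 850 + 800 + 800 + 800 + 350 + 300 + 300 + 250 = 7650 MB.
Lower bound: ⌈7650/1250⌉ = 7 discs.
A packing using 7 discs:
  disc 1: 1150 = 1150
  disc 2: 1100 = 1100
  disc 3: 950 + 300 = 1250
  disc 4: 850 + 350 = 1200
  disc 5: 800 + 300 = 1100
  disc 6: 800 + 250 = 1050
  disc 7: 800 = 800
This matches the lower bound, so 7 is optimal.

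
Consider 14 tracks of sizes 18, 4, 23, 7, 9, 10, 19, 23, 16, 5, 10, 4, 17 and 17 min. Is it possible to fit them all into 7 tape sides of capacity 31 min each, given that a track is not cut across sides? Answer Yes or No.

A valid assignment using 7 tape sides:
  side 1: 23 + 7 = 30
  side 2: 23 + 5 = 28
  side 3: 19 + 10 = 29
  side 4: 18 + 10 = 28
  side 5: 17 + 9 + 4 = 30
  side 6: 17 + 4 = 21
  side 7: 16 = 16
Every load is within 31 min, so 7 tape sides suffice.

Yes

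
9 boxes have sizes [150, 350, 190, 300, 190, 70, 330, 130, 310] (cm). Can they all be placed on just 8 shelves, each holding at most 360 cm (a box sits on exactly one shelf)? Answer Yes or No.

Yes

A valid assignment using 7 shelves:
  shelf 1: 350 = 350
  shelf 2: 330 = 330
  shelf 3: 310 = 310
  shelf 4: 300 = 300
  shelf 5: 190 + 150 = 340
  shelf 6: 190 + 130 = 320
  shelf 7: 70 = 70
That uses only 7 ≤ 8, so 8 shelves are enough.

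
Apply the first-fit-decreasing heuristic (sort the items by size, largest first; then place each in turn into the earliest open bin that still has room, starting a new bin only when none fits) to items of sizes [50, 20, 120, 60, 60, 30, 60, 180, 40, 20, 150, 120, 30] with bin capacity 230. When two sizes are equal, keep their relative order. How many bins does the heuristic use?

Sorted descending: 180, 150, 120, 120, 60, 60, 60, 50, 40, 30, 30, 20, 20.
  180 → bin 1 (new)  [load 180/230]
  150 → bin 2 (new)  [load 150/230]
  120 → bin 3 (new)  [load 120/230]
  120 → bin 4 (new)  [load 120/230]
  60 → bin 2  [load 210/230]
  60 → bin 3  [load 180/230]
  60 → bin 4  [load 180/230]
  50 → bin 1  [load 230/230]
  40 → bin 3  [load 220/230]
  30 → bin 4  [load 210/230]
  30 → bin 5 (new)  [load 30/230]
  20 → bin 2  [load 230/230]
  20 → bin 4  [load 230/230]
5 bins opened.

5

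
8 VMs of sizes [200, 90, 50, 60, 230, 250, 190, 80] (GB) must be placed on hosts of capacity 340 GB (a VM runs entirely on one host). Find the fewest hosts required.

4

Total = 250 + 230 + 200 + 190 + 90 + 80 + 60 + 50 = 1150 GB.
Lower bound: ⌈1150/340⌉ = 4 hosts.
A packing using 4 hosts:
  host 1: 250 + 90 = 340
  host 2: 230 + 80 = 310
  host 3: 200 + 60 + 50 = 310
  host 4: 190 = 190
This matches the lower bound, so 4 is optimal.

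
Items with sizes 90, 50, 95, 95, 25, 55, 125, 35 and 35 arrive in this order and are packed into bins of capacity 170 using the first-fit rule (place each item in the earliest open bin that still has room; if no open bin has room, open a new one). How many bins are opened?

  90 → bin 1 (new)  [load 90/170]
  50 → bin 1  [load 140/170]
  95 → bin 2 (new)  [load 95/170]
  95 → bin 3 (new)  [load 95/170]
  25 → bin 1  [load 165/170]
  55 → bin 2  [load 150/170]
  125 → bin 4 (new)  [load 125/170]
  35 → bin 3  [load 130/170]
  35 → bin 3  [load 165/170]
4 bins opened.

4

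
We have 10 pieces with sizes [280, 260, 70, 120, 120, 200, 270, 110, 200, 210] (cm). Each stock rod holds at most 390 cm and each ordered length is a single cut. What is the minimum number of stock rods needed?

Total = 280 + 270 + 260 + 210 + 200 + 200 + 120 + 120 + 110 + 70 = 1840 cm.
Lower bound: ⌈1840/390⌉ = 5 stock rods.
Also, 6 pieces each exceed 195 cm, and no two of those can share a stock rod, so at least 6 stock rods are needed.
A packing using 6 stock rods:
  stock rod 1: 280 + 110 = 390
  stock rod 2: 270 + 120 = 390
  stock rod 3: 260 + 120 = 380
  stock rod 4: 210 + 70 = 280
  stock rod 5: 200 = 200
  stock rod 6: 200 = 200
This matches the lower bound, so 6 is optimal.

6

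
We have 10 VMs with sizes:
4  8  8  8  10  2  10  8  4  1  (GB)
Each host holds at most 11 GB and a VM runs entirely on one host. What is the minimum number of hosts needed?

Total = 10 + 10 + 8 + 8 + 8 + 8 + 4 + 4 + 2 + 1 = 63 GB.
Lower bound: ⌈63/11⌉ = 6 hosts.
A packing using 7 hosts:
  host 1: 10 + 1 = 11
  host 2: 10 = 10
  host 3: 8 + 2 = 10
  host 4: 8 = 8
  host 5: 8 = 8
  host 6: 8 = 8
  host 7: 4 + 4 = 8
No arrangement into 6 hosts stays within capacity, so 7 is optimal.

7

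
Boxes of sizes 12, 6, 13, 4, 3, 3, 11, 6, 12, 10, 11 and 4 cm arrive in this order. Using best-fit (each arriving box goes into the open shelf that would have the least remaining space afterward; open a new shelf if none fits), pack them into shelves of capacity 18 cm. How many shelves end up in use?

  12 → shelf 1 (new)  [load 12/18]
  6 → shelf 1  [load 18/18]
  13 → shelf 2 (new)  [load 13/18]
  4 → shelf 2  [load 17/18]
  3 → shelf 3 (new)  [load 3/18]
  3 → shelf 3  [load 6/18]
  11 → shelf 3  [load 17/18]
  6 → shelf 4 (new)  [load 6/18]
  12 → shelf 4  [load 18/18]
  10 → shelf 5 (new)  [load 10/18]
  11 → shelf 6 (new)  [load 11/18]
  4 → shelf 6  [load 15/18]
6 shelves opened.

6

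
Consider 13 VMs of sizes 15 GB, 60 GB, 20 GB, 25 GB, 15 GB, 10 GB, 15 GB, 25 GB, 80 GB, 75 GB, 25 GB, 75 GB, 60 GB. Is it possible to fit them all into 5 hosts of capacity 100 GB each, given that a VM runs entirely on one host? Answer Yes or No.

A valid assignment using 5 hosts:
  host 1: 80 + 20 = 100
  host 2: 75 + 25 = 100
  host 3: 75 + 25 = 100
  host 4: 60 + 25 + 15 = 100
  host 5: 60 + 15 + 15 + 10 = 100
Every load is within 100 GB, so 5 hosts suffice.

Yes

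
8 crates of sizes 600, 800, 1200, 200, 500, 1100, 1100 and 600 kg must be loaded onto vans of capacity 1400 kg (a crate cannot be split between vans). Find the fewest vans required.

Total = 1200 + 1100 + 1100 + 800 + 600 + 600 + 500 + 200 = 6100 kg.
Lower bound: ⌈6100/1400⌉ = 5 vans.
A packing using 5 vans:
  van 1: 1200 + 200 = 1400
  van 2: 1100 = 1100
  van 3: 1100 = 1100
  van 4: 800 + 600 = 1400
  van 5: 600 + 500 = 1100
This matches the lower bound, so 5 is optimal.

5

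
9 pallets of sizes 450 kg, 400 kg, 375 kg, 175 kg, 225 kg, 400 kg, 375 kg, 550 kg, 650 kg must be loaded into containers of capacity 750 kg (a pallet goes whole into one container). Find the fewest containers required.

6

Total = 650 + 550 + 450 + 400 + 400 + 375 + 375 + 225 + 175 = 3600 kg.
Lower bound: ⌈3600/750⌉ = 5 containers.
A packing using 6 containers:
  container 1: 650 = 650
  container 2: 550 + 175 = 725
  container 3: 450 + 225 = 675
  container 4: 400 = 400
  container 5: 400 = 400
  container 6: 375 + 375 = 750
No arrangement into 5 containers stays within capacity, so 6 is optimal.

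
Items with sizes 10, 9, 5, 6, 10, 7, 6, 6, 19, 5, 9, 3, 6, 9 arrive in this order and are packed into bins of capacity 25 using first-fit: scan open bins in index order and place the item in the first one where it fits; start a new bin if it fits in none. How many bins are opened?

5

  10 → bin 1 (new)  [load 10/25]
  9 → bin 1  [load 19/25]
  5 → bin 1  [load 24/25]
  6 → bin 2 (new)  [load 6/25]
  10 → bin 2  [load 16/25]
  7 → bin 2  [load 23/25]
  6 → bin 3 (new)  [load 6/25]
  6 → bin 3  [load 12/25]
  19 → bin 4 (new)  [load 19/25]
  5 → bin 3  [load 17/25]
  9 → bin 5 (new)  [load 9/25]
  3 → bin 3  [load 20/25]
  6 → bin 4  [load 25/25]
  9 → bin 5  [load 18/25]
5 bins opened.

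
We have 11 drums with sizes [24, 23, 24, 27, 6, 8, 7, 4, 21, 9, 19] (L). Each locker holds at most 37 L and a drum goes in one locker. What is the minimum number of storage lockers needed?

6

Total = 27 + 24 + 24 + 23 + 21 + 19 + 9 + 8 + 7 + 6 + 4 = 172 L.
Lower bound: ⌈172/37⌉ = 5 storage lockers.
Also, 6 drums each exceed 37/2 L, and no two of those can share a locker, so at least 6 storage lockers are needed.
A packing using 6 storage lockers:
  locker 1: 27 + 9 = 36
  locker 2: 24 + 8 + 4 = 36
  locker 3: 24 + 7 + 6 = 37
  locker 4: 23 = 23
  locker 5: 21 = 21
  locker 6: 19 = 19
This matches the lower bound, so 6 is optimal.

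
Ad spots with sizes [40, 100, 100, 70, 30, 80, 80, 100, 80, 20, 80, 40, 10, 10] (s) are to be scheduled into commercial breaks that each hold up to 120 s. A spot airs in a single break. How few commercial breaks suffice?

8

Total = 100 + 100 + 100 + 80 + 80 + 80 + 80 + 70 + 40 + 40 + 30 + 20 + 10 + 10 = 840 s.
Lower bound: ⌈840/120⌉ = 7 commercial breaks.
Also, 8 ad spots each exceed 60 s, and no two of those can share a break, so at least 8 commercial breaks are needed.
A packing using 8 commercial breaks:
  break 1: 100 + 20 = 120
  break 2: 100 + 10 + 10 = 120
  break 3: 100 = 100
  break 4: 80 + 40 = 120
  break 5: 80 + 40 = 120
  break 6: 80 + 30 = 110
  break 7: 80 = 80
  break 8: 70 = 70
This matches the lower bound, so 8 is optimal.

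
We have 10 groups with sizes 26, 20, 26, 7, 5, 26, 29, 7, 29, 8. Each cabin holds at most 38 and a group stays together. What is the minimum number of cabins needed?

Total = 29 + 29 + 26 + 26 + 26 + 20 + 8 + 7 + 7 + 5 = 183.
Lower bound: ⌈183/38⌉ = 5 cabins.
Also, 6 groups each exceed 19, and no two of those can share a cabin, so at least 6 cabins are needed.
A packing using 6 cabins:
  cabin 1: 29 + 8 = 37
  cabin 2: 29 + 7 = 36
  cabin 3: 26 + 7 + 5 = 38
  cabin 4: 26 = 26
  cabin 5: 26 = 26
  cabin 6: 20 = 20
This matches the lower bound, so 6 is optimal.

6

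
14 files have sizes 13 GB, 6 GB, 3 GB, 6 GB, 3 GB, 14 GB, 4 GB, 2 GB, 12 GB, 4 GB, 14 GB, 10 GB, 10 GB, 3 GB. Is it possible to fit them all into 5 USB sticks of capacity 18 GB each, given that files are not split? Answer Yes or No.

Total = 104 GB; ⌈104/18⌉ = 6.
At least 6 USB sticks are required, but only 5 are allowed.

No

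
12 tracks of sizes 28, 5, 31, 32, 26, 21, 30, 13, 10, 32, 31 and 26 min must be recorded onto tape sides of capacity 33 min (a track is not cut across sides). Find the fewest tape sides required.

10

Total = 32 + 32 + 31 + 31 + 30 + 28 + 26 + 26 + 21 + 13 + 10 + 5 = 285 min.
Lower bound: ⌈285/33⌉ = 9 tape sides.
A packing using 10 tape sides:
  side 1: 32 = 32
  side 2: 32 = 32
  side 3: 31 = 31
  side 4: 31 = 31
  side 5: 30 = 30
  side 6: 28 + 5 = 33
  side 7: 26 = 26
  side 8: 26 = 26
  side 9: 21 + 10 = 31
  side 10: 13 = 13
No arrangement into 9 tape sides stays within capacity, so 10 is optimal.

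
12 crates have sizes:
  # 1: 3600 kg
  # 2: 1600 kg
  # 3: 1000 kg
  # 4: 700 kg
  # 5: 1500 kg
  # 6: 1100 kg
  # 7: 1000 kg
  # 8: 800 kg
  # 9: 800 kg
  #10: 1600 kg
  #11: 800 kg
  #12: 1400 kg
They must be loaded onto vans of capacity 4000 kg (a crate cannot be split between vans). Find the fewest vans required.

Total = 3600 + 1600 + 1600 + 1500 + 1400 + 1100 + 1000 + 1000 + 800 + 800 + 800 + 700 = 15900 kg.
Lower bound: ⌈15900/4000⌉ = 4 vans.
A packing using 5 vans:
  van 1: 3600 = 3600
  van 2: 1600 + 1600 + 800 = 4000
  van 3: 1500 + 1400 + 1100 = 4000
  van 4: 1000 + 1000 + 800 + 800 = 3600
  van 5: 700 = 700
No arrangement into 4 vans stays within capacity, so 5 is optimal.

5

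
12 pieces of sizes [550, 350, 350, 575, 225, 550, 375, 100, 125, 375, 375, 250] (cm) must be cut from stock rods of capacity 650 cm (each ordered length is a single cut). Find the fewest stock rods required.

Total = 575 + 550 + 550 + 375 + 375 + 375 + 350 + 350 + 250 + 225 + 125 + 100 = 4200 cm.
Lower bound: ⌈4200/650⌉ = 7 stock rods.
Also, 8 pieces each exceed 325 cm, and no two of those can share a stock rod, so at least 8 stock rods are needed.
A packing using 8 stock rods:
  stock rod 1: 575 = 575
  stock rod 2: 550 + 100 = 650
  stock rod 3: 550 = 550
  stock rod 4: 375 + 250 = 625
  stock rod 5: 375 + 225 = 600
  stock rod 6: 375 + 125 = 500
  stock rod 7: 350 = 350
  stock rod 8: 350 = 350
This matches the lower bound, so 8 is optimal.

8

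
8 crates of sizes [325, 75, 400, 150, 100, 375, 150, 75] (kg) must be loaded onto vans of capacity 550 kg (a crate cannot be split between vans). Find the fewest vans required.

3

Total = 400 + 375 + 325 + 150 + 150 + 100 + 75 + 75 = 1650 kg.
Lower bound: ⌈1650/550⌉ = 3 vans.
A packing using 3 vans:
  van 1: 400 + 150 = 550
  van 2: 375 + 100 + 75 = 550
  van 3: 325 + 150 + 75 = 550
This matches the lower bound, so 3 is optimal.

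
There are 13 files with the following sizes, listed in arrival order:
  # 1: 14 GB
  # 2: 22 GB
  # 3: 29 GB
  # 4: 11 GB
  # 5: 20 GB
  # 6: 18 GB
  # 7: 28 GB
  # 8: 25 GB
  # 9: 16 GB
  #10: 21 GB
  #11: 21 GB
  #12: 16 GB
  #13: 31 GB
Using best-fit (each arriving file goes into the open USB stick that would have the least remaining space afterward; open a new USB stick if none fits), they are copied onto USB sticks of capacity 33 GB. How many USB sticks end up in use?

  14 → USB stick 1 (new)  [load 14/33]
  22 → USB stick 2 (new)  [load 22/33]
  29 → USB stick 3 (new)  [load 29/33]
  11 → USB stick 2  [load 33/33]
  20 → USB stick 4 (new)  [load 20/33]
  18 → USB stick 1  [load 32/33]
  28 → USB stick 5 (new)  [load 28/33]
  25 → USB stick 6 (new)  [load 25/33]
  16 → USB stick 7 (new)  [load 16/33]
  21 → USB stick 8 (new)  [load 21/33]
  21 → USB stick 9 (new)  [load 21/33]
  16 → USB stick 7  [load 32/33]
  31 → USB stick 10 (new)  [load 31/33]
10 USB sticks opened.

10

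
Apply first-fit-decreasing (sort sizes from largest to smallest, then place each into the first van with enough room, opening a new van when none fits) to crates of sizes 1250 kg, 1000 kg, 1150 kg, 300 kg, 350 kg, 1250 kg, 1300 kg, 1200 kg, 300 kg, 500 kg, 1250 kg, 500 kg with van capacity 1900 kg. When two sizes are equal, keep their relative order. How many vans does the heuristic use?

Sorted descending: 1300, 1250, 1250, 1250, 1200, 1150, 1000, 500, 500, 350, 300, 300.
  1300 → van 1 (new)  [load 1300/1900]
  1250 → van 2 (new)  [load 1250/1900]
  1250 → van 3 (new)  [load 1250/1900]
  1250 → van 4 (new)  [load 1250/1900]
  1200 → van 5 (new)  [load 1200/1900]
  1150 → van 6 (new)  [load 1150/1900]
  1000 → van 7 (new)  [load 1000/1900]
  500 → van 1  [load 1800/1900]
  500 → van 2  [load 1750/1900]
  350 → van 3  [load 1600/1900]
  300 → van 3  [load 1900/1900]
  300 → van 4  [load 1550/1900]
7 vans opened.

7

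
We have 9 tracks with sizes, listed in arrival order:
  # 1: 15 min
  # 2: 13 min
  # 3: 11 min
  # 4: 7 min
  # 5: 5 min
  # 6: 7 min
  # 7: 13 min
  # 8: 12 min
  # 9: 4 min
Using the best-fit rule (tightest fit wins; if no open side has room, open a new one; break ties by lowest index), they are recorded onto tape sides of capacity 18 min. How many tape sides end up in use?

  15 → side 1 (new)  [load 15/18]
  13 → side 2 (new)  [load 13/18]
  11 → side 3 (new)  [load 11/18]
  7 → side 3  [load 18/18]
  5 → side 2  [load 18/18]
  7 → side 4 (new)  [load 7/18]
  13 → side 5 (new)  [load 13/18]
  12 → side 6 (new)  [load 12/18]
  4 → side 5  [load 17/18]
6 tape sides opened.

6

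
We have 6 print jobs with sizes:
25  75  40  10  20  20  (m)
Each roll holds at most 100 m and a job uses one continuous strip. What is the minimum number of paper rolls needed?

2

Total = 75 + 40 + 25 + 20 + 20 + 10 = 190 m.
Lower bound: ⌈190/100⌉ = 2 paper rolls.
A packing using 2 paper rolls:
  roll 1: 75 + 25 = 100
  roll 2: 40 + 20 + 20 + 10 = 90
This matches the lower bound, so 2 is optimal.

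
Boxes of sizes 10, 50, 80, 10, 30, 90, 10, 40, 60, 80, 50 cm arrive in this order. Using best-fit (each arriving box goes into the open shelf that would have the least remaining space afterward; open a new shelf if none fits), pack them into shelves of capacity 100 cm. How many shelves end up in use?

  10 → shelf 1 (new)  [load 10/100]
  50 → shelf 1  [load 60/100]
  80 → shelf 2 (new)  [load 80/100]
  10 → shelf 2  [load 90/100]
  30 → shelf 1  [load 90/100]
  90 → shelf 3 (new)  [load 90/100]
  10 → shelf 1  [load 100/100]
  40 → shelf 4 (new)  [load 40/100]
  60 → shelf 4  [load 100/100]
  80 → shelf 5 (new)  [load 80/100]
  50 → shelf 6 (new)  [load 50/100]
6 shelves opened.

6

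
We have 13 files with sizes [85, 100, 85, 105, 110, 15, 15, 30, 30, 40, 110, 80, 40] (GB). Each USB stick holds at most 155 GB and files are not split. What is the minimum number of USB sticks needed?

Total = 110 + 110 + 105 + 100 + 85 + 85 + 80 + 40 + 40 + 30 + 30 + 15 + 15 = 845 GB.
Lower bound: ⌈845/155⌉ = 6 USB sticks.
Also, 7 files each exceed 155/2 GB, and no two of those can share a USB stick, so at least 7 USB sticks are needed.
A packing using 7 USB sticks:
  USB stick 1: 110 + 40 = 150
  USB stick 2: 110 + 40 = 150
  USB stick 3: 105 + 30 + 15 = 150
  USB stick 4: 100 + 30 + 15 = 145
  USB stick 5: 85 = 85
  USB stick 6: 85 = 85
  USB stick 7: 80 = 80
This matches the lower bound, so 7 is optimal.

7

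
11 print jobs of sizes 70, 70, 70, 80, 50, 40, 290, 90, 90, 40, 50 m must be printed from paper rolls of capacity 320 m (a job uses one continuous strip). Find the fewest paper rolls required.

Total = 290 + 90 + 90 + 80 + 70 + 70 + 70 + 50 + 50 + 40 + 40 = 940 m.
Lower bound: ⌈940/320⌉ = 3 paper rolls.
A packing using 4 paper rolls:
  roll 1: 290 = 290
  roll 2: 90 + 90 + 80 + 50 = 310
  roll 3: 70 + 70 + 70 + 50 + 40 = 300
  roll 4: 40 = 40
No arrangement into 3 paper rolls stays within capacity, so 4 is optimal.

4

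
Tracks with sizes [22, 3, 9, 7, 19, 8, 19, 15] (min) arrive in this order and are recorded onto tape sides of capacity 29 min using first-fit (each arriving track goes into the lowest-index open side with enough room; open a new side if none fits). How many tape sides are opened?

5

  22 → side 1 (new)  [load 22/29]
  3 → side 1  [load 25/29]
  9 → side 2 (new)  [load 9/29]
  7 → side 2  [load 16/29]
  19 → side 3 (new)  [load 19/29]
  8 → side 2  [load 24/29]
  19 → side 4 (new)  [load 19/29]
  15 → side 5 (new)  [load 15/29]
5 tape sides opened.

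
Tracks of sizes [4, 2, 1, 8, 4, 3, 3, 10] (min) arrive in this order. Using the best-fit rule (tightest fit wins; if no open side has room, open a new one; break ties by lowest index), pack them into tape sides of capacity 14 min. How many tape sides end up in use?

3

  4 → side 1 (new)  [load 4/14]
  2 → side 1  [load 6/14]
  1 → side 1  [load 7/14]
  8 → side 2 (new)  [load 8/14]
  4 → side 2  [load 12/14]
  3 → side 1  [load 10/14]
  3 → side 1  [load 13/14]
  10 → side 3 (new)  [load 10/14]
3 tape sides opened.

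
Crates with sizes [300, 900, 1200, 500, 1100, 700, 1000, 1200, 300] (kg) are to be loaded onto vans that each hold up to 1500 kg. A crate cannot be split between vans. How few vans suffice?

Total = 1200 + 1200 + 1100 + 1000 + 900 + 700 + 500 + 300 + 300 = 7200 kg.
Lower bound: ⌈7200/1500⌉ = 5 vans.
A packing using 6 vans:
  van 1: 1200 + 300 = 1500
  van 2: 1200 + 300 = 1500
  van 3: 1100 = 1100
  van 4: 1000 + 500 = 1500
  van 5: 900 = 900
  van 6: 700 = 700
No arrangement into 5 vans stays within capacity, so 6 is optimal.

6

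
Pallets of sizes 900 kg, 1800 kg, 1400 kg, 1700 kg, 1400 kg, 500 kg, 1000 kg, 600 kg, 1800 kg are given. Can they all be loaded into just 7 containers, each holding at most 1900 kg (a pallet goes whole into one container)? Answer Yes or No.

Yes

A valid assignment using 7 containers:
  container 1: 1800 = 1800
  container 2: 1800 = 1800
  container 3: 1700 = 1700
  container 4: 1400 + 500 = 1900
  container 5: 1400 = 1400
  container 6: 1000 + 900 = 1900
  container 7: 600 = 600
Every load is within 1900 kg, so 7 containers suffice.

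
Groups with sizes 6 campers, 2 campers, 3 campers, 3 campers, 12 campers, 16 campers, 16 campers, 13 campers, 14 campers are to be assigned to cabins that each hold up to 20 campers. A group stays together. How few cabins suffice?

Total = 16 + 16 + 14 + 13 + 12 + 6 + 3 + 3 + 2 = 85 campers.
Lower bound: ⌈85/20⌉ = 5 cabins.
A packing using 5 cabins:
  cabin 1: 16 + 3 = 19
  cabin 2: 16 + 3 = 19
  cabin 3: 14 + 6 = 20
  cabin 4: 13 + 2 = 15
  cabin 5: 12 = 12
This matches the lower bound, so 5 is optimal.

5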